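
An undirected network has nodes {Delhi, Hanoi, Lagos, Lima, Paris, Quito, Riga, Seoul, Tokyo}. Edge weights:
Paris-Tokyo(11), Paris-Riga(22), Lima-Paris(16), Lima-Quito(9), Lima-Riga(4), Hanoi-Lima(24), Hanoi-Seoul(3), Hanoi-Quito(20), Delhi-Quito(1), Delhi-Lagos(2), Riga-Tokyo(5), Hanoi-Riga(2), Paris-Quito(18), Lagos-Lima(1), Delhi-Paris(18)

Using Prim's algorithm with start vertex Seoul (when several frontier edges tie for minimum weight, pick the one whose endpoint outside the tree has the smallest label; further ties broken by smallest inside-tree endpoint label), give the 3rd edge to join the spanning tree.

Lima-Riga

Prim, starting at Seoul.
Step 1: cheapest edge leaving the tree is Hanoi-Seoul (3); add Hanoi.
Step 2: cheapest edge leaving the tree is Hanoi-Riga (2); add Riga.
Step 3: cheapest edge leaving the tree is Lima-Riga (4); add Lima.
Step 4: cheapest edge leaving the tree is Lagos-Lima (1); add Lagos.
Step 5: cheapest edge leaving the tree is Delhi-Lagos (2); add Delhi.
Step 6: cheapest edge leaving the tree is Delhi-Quito (1); add Quito.
Step 7: cheapest edge leaving the tree is Riga-Tokyo (5); add Tokyo.
Step 8: cheapest edge leaving the tree is Paris-Tokyo (11); add Paris.
The 3rd edge added is Lima-Riga.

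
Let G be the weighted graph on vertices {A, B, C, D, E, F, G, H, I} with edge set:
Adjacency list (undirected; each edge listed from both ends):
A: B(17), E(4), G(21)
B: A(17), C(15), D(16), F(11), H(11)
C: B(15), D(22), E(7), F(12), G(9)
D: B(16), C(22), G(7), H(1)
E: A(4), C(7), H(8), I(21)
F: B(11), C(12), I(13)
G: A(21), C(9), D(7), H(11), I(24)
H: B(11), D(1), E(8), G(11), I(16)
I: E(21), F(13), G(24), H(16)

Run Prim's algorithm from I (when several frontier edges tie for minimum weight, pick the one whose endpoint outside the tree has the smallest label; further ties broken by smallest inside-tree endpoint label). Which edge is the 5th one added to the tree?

D-G

Prim, starting at I.
Step 1: cheapest edge leaving the tree is F-I (13); add F.
Step 2: cheapest edge leaving the tree is B-F (11); add B.
Step 3: cheapest edge leaving the tree is B-H (11); add H.
Step 4: cheapest edge leaving the tree is D-H (1); add D.
Step 5: cheapest edge leaving the tree is D-G (7); add G.
Step 6: cheapest edge leaving the tree is E-H (8); add E.
Step 7: cheapest edge leaving the tree is A-E (4); add A.
Step 8: cheapest edge leaving the tree is C-E (7); add C.
The 5th edge added is D-G.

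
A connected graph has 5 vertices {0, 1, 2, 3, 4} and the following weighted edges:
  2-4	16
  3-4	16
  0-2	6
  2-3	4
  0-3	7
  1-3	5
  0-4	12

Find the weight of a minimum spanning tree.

Prim's algorithm from 2:
Step 1: frontier [2-3 4, 0-2 6, 2-4 16] → take 2-3 (4); add 3.
Step 2: frontier [0-2 6, 2-4 16, 1-3 5, 0-3 7, 3-4 16] → take 1-3 (5); add 1.
Step 3: frontier [0-2 6, 2-4 16, 0-3 7, 3-4 16] → take 0-2 (6); add 0.
Step 4: frontier [0-4 12, 2-4 16, 3-4 16] → take 0-4 (12); add 4.
MST edges: 2-3, 1-3, 0-2, 0-4; total weight 4+5+6+12 = 27.

27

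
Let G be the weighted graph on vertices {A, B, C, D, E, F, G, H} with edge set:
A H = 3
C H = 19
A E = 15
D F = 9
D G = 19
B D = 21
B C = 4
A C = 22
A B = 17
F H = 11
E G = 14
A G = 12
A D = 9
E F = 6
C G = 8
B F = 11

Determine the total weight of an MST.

Sort edges by weight, then run Kruskal:
A H (3): add — endpoints in different components.
B C (4): add — endpoints in different components.
E F (6): add — endpoints in different components.
C G (8): add — endpoints in different components.
A D (9): add — endpoints in different components.
D F (9): add — endpoints in different components.
B F (11): add — endpoints in different components.
MST edges: A H, B C, E F, C G, A D, D F, B F; total weight 3+4+6+8+9+9+11 = 50.

50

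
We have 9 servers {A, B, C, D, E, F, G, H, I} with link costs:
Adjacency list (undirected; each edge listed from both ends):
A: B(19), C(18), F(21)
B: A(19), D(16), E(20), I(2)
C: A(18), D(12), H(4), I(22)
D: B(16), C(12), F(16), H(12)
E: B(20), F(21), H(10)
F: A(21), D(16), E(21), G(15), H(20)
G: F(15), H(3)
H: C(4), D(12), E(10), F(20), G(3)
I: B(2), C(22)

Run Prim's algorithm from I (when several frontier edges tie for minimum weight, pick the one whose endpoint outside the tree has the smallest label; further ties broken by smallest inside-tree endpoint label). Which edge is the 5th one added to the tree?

Prim, starting at I.
Step 1: cheapest edge leaving the tree is B—I (2); add B.
Step 2: cheapest edge leaving the tree is B—D (16); add D.
Step 3: cheapest edge leaving the tree is C—D (12); add C.
Step 4: cheapest edge leaving the tree is C—H (4); add H.
Step 5: cheapest edge leaving the tree is G—H (3); add G.
Step 6: cheapest edge leaving the tree is E—H (10); add E.
Step 7: cheapest edge leaving the tree is F—G (15); add F.
Step 8: cheapest edge leaving the tree is A—C (18); add A.
The 5th edge added is G—H.

G-H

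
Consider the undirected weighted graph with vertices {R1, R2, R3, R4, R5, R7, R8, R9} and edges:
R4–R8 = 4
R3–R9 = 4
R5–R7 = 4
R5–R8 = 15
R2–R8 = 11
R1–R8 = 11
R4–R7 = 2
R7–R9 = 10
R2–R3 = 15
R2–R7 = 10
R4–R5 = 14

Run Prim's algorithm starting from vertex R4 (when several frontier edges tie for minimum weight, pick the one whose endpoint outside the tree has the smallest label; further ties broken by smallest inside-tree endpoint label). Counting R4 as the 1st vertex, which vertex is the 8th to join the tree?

R1

Grow the tree from R4 using Prim:
Step 1: cheapest edge leaving the tree is R4–R7 (2); add R7.
Step 2: cheapest edge leaving the tree is R5–R7 (4); add R5.
Step 3: cheapest edge leaving the tree is R4–R8 (4); add R8.
Step 4: cheapest edge leaving the tree is R2–R7 (10); add R2.
Step 5: cheapest edge leaving the tree is R7–R9 (10); add R9.
Step 6: cheapest edge leaving the tree is R3–R9 (4); add R3.
Step 7: cheapest edge leaving the tree is R1–R8 (11); add R1.
Vertex order: R4, R7, R5, R8, R2, R9, R3, R1. The 8th vertex is R1.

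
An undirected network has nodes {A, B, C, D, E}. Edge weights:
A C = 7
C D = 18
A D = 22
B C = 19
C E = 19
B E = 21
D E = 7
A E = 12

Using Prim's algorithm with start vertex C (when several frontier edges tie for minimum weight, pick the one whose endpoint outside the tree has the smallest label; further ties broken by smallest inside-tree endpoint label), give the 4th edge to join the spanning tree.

Prim, starting at C.
Step 1: frontier [A C 7, C D 18, B C 19, C E 19] → take A C (7); add A.
Step 2: frontier [A E 12, A D 22, C D 18, B C 19, C E 19] → take A E (12); add E.
Step 3: frontier [A D 22, C D 18, B C 19, D E 7, B E 21] → take D E (7); add D.
Step 4: frontier [B C 19, B E 21] → take B C (19); add B.
The 4th edge added is B C.

B-C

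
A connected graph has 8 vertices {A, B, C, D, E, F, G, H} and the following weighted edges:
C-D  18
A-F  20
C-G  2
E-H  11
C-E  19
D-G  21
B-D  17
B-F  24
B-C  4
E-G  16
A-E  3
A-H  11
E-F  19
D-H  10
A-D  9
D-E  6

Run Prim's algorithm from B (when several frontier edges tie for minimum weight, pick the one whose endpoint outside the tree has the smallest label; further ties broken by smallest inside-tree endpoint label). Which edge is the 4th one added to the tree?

Grow the tree from B using Prim:
Step 1: cheapest edge leaving the tree is B-C (4); add C.
Step 2: cheapest edge leaving the tree is C-G (2); add G.
Step 3: cheapest edge leaving the tree is E-G (16); add E.
Step 4: cheapest edge leaving the tree is A-E (3); add A.
Step 5: cheapest edge leaving the tree is D-E (6); add D.
Step 6: cheapest edge leaving the tree is D-H (10); add H.
Step 7: cheapest edge leaving the tree is E-F (19); add F.
The 4th edge added is A-E.

A-E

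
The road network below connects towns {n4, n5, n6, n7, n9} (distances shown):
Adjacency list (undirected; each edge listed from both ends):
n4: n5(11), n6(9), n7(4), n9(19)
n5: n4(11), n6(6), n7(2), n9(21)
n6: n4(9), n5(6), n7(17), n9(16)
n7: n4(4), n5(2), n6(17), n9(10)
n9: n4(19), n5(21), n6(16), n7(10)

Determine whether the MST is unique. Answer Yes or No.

Kruskal: consider edges lightest-first.
n5—n7 (2): add. Components now {n5,n7} {n4} {n9} {n6}
n4—n7 (4): add. Components now {n4,n5,n7} {n9} {n6}
n5—n6 (6): add. Components now {n4,n5,n6,n7} {n9}
n4—n6 (9): skip — n4 and n6 already connected.
n7—n9 (10): add. Components now {n4,n5,n6,n7,n9}
Every non-tree edge has weight strictly greater than the heaviest edge on the tree path between its endpoints, so the MST is unique.

Yes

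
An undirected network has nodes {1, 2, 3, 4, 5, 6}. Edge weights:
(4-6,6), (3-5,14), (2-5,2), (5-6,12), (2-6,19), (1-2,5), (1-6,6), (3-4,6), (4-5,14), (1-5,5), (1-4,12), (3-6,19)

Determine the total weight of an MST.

Sort edges by weight, then run Kruskal:
2-5 (2): add. Components now {1} {2,5} {3} {4} {6}
1-2 (5): add. Components now {1,2,5} {3} {4} {6}
1-5 (5): skip — 1 and 5 already connected.
1-6 (6): add. Components now {1,2,5,6} {3} {4}
3-4 (6): add. Components now {1,2,5,6} {3,4}
4-6 (6): add. Components now {1,2,3,4,5,6}
MST edges: 2-5, 1-2, 1-6, 3-4, 4-6; total weight 2+5+6+6+6 = 25.

25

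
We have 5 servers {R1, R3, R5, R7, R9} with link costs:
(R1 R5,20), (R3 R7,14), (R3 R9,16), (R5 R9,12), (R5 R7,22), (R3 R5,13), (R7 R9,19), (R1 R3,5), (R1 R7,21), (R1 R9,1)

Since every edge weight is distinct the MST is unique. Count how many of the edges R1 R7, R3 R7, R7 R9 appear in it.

Kruskal's algorithm — process edges by increasing weight (ties by edge label):
R1 R9 (1): add — endpoints in different components.
R1 R3 (5): add — endpoints in different components.
R5 R9 (12): add — endpoints in different components.
R3 R5 (13): skip — R5 and R3 already connected.
R3 R7 (14): add — endpoints in different components.
MST edge set: {R1 R9, R1 R3, R5 R9, R3 R7}.
Of the listed edges, {R3 R7} are in the MST → 1.

1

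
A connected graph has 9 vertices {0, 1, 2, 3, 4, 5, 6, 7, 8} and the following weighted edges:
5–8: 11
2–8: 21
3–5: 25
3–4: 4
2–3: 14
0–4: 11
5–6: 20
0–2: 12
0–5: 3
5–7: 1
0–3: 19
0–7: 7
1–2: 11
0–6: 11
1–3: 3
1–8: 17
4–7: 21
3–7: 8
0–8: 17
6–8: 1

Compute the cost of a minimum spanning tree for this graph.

42

Prim's algorithm from 2:
Step 1: cheapest edge leaving the tree is 1–2 (11); add 1.
Step 2: cheapest edge leaving the tree is 1–3 (3); add 3.
Step 3: cheapest edge leaving the tree is 3–4 (4); add 4.
Step 4: cheapest edge leaving the tree is 3–7 (8); add 7.
Step 5: cheapest edge leaving the tree is 5–7 (1); add 5.
Step 6: cheapest edge leaving the tree is 0–5 (3); add 0.
Step 7: cheapest edge leaving the tree is 0–6 (11); add 6.
Step 8: cheapest edge leaving the tree is 6–8 (1); add 8.
MST edges: 1–2, 1–3, 3–4, 3–7, 5–7, 0–5, 0–6, 6–8; total weight 11+3+4+8+1+3+11+1 = 42.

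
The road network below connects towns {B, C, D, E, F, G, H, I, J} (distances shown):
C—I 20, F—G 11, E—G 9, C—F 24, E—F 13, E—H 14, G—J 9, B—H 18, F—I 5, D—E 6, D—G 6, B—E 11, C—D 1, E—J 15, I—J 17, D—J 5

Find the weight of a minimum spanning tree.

59

Prim's algorithm from G:
Step 1: cheapest edge leaving the tree is D—G (6); add D.
Step 2: cheapest edge leaving the tree is C—D (1); add C.
Step 3: cheapest edge leaving the tree is D—J (5); add J.
Step 4: cheapest edge leaving the tree is D—E (6); add E.
Step 5: cheapest edge leaving the tree is B—E (11); add B.
Step 6: cheapest edge leaving the tree is F—G (11); add F.
Step 7: cheapest edge leaving the tree is F—I (5); add I.
Step 8: cheapest edge leaving the tree is E—H (14); add H.
MST edges: D—G, C—D, D—J, D—E, B—E, F—G, F—I, E—H; total weight 6+1+5+6+11+11+5+14 = 59.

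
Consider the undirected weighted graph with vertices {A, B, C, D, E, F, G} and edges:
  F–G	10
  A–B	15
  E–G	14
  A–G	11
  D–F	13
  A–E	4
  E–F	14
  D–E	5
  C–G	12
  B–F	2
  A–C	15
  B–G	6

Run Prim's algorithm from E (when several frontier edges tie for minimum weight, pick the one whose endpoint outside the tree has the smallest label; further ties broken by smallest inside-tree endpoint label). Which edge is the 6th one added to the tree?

C-G

Prim, starting at E.
Step 1: frontier [A–E 4, D–E 5, E–F 14, E–G 14] → take A–E (4); add A.
Step 2: frontier [A–G 11, A–B 15, A–C 15, D–E 5, E–F 14, E–G 14] → take D–E (5); add D.
Step 3: frontier [A–G 11, A–B 15, A–C 15, D–F 13, E–F 14, E–G 14] → take A–G (11); add G.
Step 4: frontier [A–B 15, A–C 15, D–F 13, E–F 14, B–G 6, F–G 10, C–G 12] → take B–G (6); add B.
Step 5: frontier [A–C 15, B–F 2, D–F 13, E–F 14, F–G 10, C–G 12] → take B–F (2); add F.
Step 6: frontier [A–C 15, C–G 12] → take C–G (12); add C.
The 6th edge added is C–G.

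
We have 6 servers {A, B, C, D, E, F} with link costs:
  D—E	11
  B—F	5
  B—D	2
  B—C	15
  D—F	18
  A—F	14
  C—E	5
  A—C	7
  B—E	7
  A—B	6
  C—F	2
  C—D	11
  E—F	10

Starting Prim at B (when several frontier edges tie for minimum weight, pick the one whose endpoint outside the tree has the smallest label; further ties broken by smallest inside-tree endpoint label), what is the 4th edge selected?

C-E

Grow the tree from B using Prim:
Step 1: cheapest edge leaving the tree is B—D (2); add D.
Step 2: cheapest edge leaving the tree is B—F (5); add F.
Step 3: cheapest edge leaving the tree is C—F (2); add C.
Step 4: cheapest edge leaving the tree is C—E (5); add E.
Step 5: cheapest edge leaving the tree is A—B (6); add A.
The 4th edge added is C—E.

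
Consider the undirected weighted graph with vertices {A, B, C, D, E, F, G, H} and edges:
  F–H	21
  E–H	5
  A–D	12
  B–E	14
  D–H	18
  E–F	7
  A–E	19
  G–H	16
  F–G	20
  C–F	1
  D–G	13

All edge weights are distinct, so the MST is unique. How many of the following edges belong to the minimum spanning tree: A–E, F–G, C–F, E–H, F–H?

2

Kruskal's algorithm — process edges by increasing weight (ties by edge label):
C–F (1): add — endpoints in different components.
E–H (5): add — endpoints in different components.
E–F (7): add — endpoints in different components.
A–D (12): add — endpoints in different components.
D–G (13): add — endpoints in different components.
B–E (14): add — endpoints in different components.
G–H (16): add — endpoints in different components.
MST edge set: {C–F, E–H, E–F, A–D, D–G, B–E, G–H}.
Of the listed edges, {C–F, E–H} are in the MST → 2.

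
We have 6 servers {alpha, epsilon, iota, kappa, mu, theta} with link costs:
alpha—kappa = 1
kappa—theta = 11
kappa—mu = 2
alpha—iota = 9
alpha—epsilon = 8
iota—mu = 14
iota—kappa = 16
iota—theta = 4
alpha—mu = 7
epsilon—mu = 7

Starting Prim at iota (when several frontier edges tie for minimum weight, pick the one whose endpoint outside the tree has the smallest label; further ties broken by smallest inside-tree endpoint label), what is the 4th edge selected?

kappa-mu

Prim, starting at iota.
Step 1: frontier [iota—theta 4, alpha—iota 9, iota—mu 14, iota—kappa 16] → take iota—theta (4); add theta.
Step 2: frontier [alpha—iota 9, iota—mu 14, iota—kappa 16, kappa—theta 11] → take alpha—iota (9); add alpha.
Step 3: frontier [alpha—kappa 1, alpha—mu 7, alpha—epsilon 8, iota—mu 14, iota—kappa 16, kappa—theta 11] → take alpha—kappa (1); add kappa.
Step 4: frontier [alpha—mu 7, alpha—epsilon 8, iota—mu 14, kappa—mu 2] → take kappa—mu (2); add mu.
Step 5: frontier [alpha—epsilon 8, epsilon—mu 7] → take epsilon—mu (7); add epsilon.
The 4th edge added is kappa—mu.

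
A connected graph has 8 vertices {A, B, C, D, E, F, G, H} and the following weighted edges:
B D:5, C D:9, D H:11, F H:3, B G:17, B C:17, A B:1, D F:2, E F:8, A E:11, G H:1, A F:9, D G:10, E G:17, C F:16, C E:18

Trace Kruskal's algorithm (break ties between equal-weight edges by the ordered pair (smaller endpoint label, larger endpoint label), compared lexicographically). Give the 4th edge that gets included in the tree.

Kruskal's algorithm — process edges by increasing weight (ties by edge label):
A B (1): add — endpoints in different components.
G H (1): add — endpoints in different components.
D F (2): add — endpoints in different components.
F H (3): add — endpoints in different components.
B D (5): add — endpoints in different components.
E F (8): add — endpoints in different components.
A F (9): skip — A and F already connected.
C D (9): add — endpoints in different components.
The 4th edge added is F H.

F-H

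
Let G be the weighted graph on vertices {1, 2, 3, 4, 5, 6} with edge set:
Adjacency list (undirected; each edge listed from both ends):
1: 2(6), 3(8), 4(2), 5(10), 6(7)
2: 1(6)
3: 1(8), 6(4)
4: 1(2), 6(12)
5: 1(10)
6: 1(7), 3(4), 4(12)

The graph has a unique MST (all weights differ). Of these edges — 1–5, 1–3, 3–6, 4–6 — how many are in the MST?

2

Kruskal: consider edges lightest-first.
1–4 (2): add — endpoints in different components.
3–6 (4): add — endpoints in different components.
1–2 (6): add — endpoints in different components.
1–6 (7): add — endpoints in different components.
1–3 (8): skip — 1 and 3 already connected.
1–5 (10): add — endpoints in different components.
MST edge set: {1–4, 3–6, 1–2, 1–6, 1–5}.
Of the listed edges, {1–5, 3–6} are in the MST → 2.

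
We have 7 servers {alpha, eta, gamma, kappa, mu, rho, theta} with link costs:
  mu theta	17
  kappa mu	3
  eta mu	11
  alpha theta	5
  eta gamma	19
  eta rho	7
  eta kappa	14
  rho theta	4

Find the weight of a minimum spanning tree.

Grow the tree from alpha using Prim:
Step 1: cheapest edge leaving the tree is alpha theta (5); add theta.
Step 2: cheapest edge leaving the tree is rho theta (4); add rho.
Step 3: cheapest edge leaving the tree is eta rho (7); add eta.
Step 4: cheapest edge leaving the tree is eta mu (11); add mu.
Step 5: cheapest edge leaving the tree is kappa mu (3); add kappa.
Step 6: cheapest edge leaving the tree is eta gamma (19); add gamma.
MST edges: alpha theta, rho theta, eta rho, eta mu, kappa mu, eta gamma; total weight 5+4+7+11+3+19 = 49.

49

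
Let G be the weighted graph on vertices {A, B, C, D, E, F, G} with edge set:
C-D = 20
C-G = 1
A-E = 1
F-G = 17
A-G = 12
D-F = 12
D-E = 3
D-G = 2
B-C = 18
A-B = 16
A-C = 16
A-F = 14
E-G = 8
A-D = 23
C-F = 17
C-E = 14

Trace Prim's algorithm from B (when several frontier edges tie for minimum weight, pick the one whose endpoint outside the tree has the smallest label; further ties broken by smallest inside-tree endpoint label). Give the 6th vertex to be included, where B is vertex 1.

C

Grow the tree from B using Prim:
Step 1: cheapest edge leaving the tree is A-B (16); add A.
Step 2: cheapest edge leaving the tree is A-E (1); add E.
Step 3: cheapest edge leaving the tree is D-E (3); add D.
Step 4: cheapest edge leaving the tree is D-G (2); add G.
Step 5: cheapest edge leaving the tree is C-G (1); add C.
Step 6: cheapest edge leaving the tree is D-F (12); add F.
Vertex order: B, A, E, D, G, C, F. The 6th vertex is C.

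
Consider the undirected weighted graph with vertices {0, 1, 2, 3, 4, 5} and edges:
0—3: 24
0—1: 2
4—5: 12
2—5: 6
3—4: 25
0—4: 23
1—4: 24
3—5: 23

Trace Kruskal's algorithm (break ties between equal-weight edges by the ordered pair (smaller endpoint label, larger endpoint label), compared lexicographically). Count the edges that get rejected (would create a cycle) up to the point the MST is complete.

Kruskal: consider edges lightest-first.
0—1 (2): add. Components now {0,1} {2} {3} {4} {5}
2—5 (6): add. Components now {0,1} {2,5} {3} {4}
4—5 (12): add. Components now {0,1} {2,4,5} {3}
0—4 (23): add. Components now {0,1,2,4,5} {3}
3—5 (23): add. Components now {0,1,2,3,4,5}
Edges rejected before the tree was complete: 0.

0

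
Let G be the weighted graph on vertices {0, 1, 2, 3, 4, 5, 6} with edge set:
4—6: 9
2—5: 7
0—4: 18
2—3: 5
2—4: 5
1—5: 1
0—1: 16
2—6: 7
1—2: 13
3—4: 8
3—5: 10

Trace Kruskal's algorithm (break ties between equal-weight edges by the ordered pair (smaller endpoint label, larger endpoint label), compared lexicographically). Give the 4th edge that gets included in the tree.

Sort edges by weight, then run Kruskal:
1—5 (1): add. Components now {0} {1,5} {2} {3} {4} {6}
2—3 (5): add. Components now {0} {1,5} {2,3} {4} {6}
2—4 (5): add. Components now {0} {1,5} {2,3,4} {6}
2—5 (7): add. Components now {0} {1,2,3,4,5} {6}
2—6 (7): add. Components now {0} {1,2,3,4,5,6}
3—4 (8): skip — 3 and 4 already connected.
4—6 (9): skip — 4 and 6 already connected.
3—5 (10): skip — 3 and 5 already connected.
1—2 (13): skip — 1 and 2 already connected.
0—1 (16): add. Components now {0,1,2,3,4,5,6}
The 4th edge added is 2—5.

2-5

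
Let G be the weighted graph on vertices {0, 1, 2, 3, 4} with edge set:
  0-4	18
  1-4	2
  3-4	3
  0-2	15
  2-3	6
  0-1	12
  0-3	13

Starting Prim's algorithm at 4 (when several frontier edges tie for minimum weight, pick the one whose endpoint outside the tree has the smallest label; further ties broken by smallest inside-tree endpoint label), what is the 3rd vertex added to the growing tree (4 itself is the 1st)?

Prim's algorithm from 4:
Step 1: cheapest edge leaving the tree is 1-4 (2); add 1.
Step 2: cheapest edge leaving the tree is 3-4 (3); add 3.
Step 3: cheapest edge leaving the tree is 2-3 (6); add 2.
Step 4: cheapest edge leaving the tree is 0-1 (12); add 0.
Vertex order: 4, 1, 3, 2, 0. The 3rd vertex is 3.

3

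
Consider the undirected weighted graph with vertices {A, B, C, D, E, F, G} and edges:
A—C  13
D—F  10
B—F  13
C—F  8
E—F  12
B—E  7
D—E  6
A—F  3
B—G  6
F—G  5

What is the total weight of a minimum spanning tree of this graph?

35

Sort edges by weight, then run Kruskal:
A—F (3): add. Components now {A,F} {B} {C} {D} {E} {G}
F—G (5): add. Components now {A,F,G} {B} {C} {D} {E}
B—G (6): add. Components now {A,B,F,G} {C} {D} {E}
D—E (6): add. Components now {A,B,F,G} {C} {D,E}
B—E (7): add. Components now {A,B,D,E,F,G} {C}
C—F (8): add. Components now {A,B,C,D,E,F,G}
MST edges: A—F, F—G, B—G, D—E, B—E, C—F; total weight 3+5+6+6+7+8 = 35.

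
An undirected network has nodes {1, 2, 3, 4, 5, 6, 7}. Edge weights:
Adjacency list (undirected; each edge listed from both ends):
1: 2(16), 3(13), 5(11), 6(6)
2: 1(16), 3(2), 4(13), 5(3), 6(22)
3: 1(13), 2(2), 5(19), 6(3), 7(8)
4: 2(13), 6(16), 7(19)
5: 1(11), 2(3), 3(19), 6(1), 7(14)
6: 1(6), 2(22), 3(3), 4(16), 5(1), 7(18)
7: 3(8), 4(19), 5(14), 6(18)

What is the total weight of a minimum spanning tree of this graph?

Kruskal's algorithm — process edges by increasing weight (ties by edge label):
5—6 (1): add — endpoints in different components.
2—3 (2): add — endpoints in different components.
2—5 (3): add — endpoints in different components.
3—6 (3): skip — 3 and 6 already connected.
1—6 (6): add — endpoints in different components.
3—7 (8): add — endpoints in different components.
1—5 (11): skip — 1 and 5 already connected.
1—3 (13): skip — 1 and 3 already connected.
2—4 (13): add — endpoints in different components.
MST edges: 5—6, 2—3, 2—5, 1—6, 3—7, 2—4; total weight 1+2+3+6+8+13 = 33.

33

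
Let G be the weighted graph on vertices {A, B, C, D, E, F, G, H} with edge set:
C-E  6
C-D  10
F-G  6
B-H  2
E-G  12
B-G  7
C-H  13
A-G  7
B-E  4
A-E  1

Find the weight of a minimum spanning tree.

36

Sort edges by weight, then run Kruskal:
A-E (1): add — endpoints in different components.
B-H (2): add — endpoints in different components.
B-E (4): add — endpoints in different components.
C-E (6): add — endpoints in different components.
F-G (6): add — endpoints in different components.
A-G (7): add — endpoints in different components.
B-G (7): skip — B and G already connected.
C-D (10): add — endpoints in different components.
MST edges: A-E, B-H, B-E, C-E, F-G, A-G, C-D; total weight 1+2+4+6+6+7+10 = 36.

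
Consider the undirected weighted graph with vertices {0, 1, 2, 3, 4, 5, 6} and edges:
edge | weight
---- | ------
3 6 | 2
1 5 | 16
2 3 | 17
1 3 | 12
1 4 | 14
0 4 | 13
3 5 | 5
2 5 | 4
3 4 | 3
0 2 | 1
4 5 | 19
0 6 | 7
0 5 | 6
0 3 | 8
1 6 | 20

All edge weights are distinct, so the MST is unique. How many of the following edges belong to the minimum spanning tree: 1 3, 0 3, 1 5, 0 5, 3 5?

Sort edges by weight, then run Kruskal:
0 2 (1): add. Components now {0,2} {1} {3} {4} {5} {6}
3 6 (2): add. Components now {0,2} {1} {3,6} {4} {5}
3 4 (3): add. Components now {0,2} {1} {3,4,6} {5}
2 5 (4): add. Components now {0,2,5} {1} {3,4,6}
3 5 (5): add. Components now {0,2,3,4,5,6} {1}
0 5 (6): skip — 0 and 5 already connected.
0 6 (7): skip — 0 and 6 already connected.
0 3 (8): skip — 0 and 3 already connected.
1 3 (12): add. Components now {0,1,2,3,4,5,6}
MST edge set: {0 2, 3 6, 3 4, 2 5, 3 5, 1 3}.
Of the listed edges, {1 3, 3 5} are in the MST → 2.

2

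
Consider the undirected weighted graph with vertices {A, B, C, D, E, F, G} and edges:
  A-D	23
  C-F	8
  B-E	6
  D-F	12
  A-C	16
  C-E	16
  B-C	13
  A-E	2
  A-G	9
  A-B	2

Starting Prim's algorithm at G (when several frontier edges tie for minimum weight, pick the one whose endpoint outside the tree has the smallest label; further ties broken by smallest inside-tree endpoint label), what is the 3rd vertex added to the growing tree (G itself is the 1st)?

B

Grow the tree from G using Prim:
Step 1: cheapest edge leaving the tree is A-G (9); add A.
Step 2: cheapest edge leaving the tree is A-B (2); add B.
Step 3: cheapest edge leaving the tree is A-E (2); add E.
Step 4: cheapest edge leaving the tree is B-C (13); add C.
Step 5: cheapest edge leaving the tree is C-F (8); add F.
Step 6: cheapest edge leaving the tree is D-F (12); add D.
Vertex order: G, A, B, E, C, F, D. The 3rd vertex is B.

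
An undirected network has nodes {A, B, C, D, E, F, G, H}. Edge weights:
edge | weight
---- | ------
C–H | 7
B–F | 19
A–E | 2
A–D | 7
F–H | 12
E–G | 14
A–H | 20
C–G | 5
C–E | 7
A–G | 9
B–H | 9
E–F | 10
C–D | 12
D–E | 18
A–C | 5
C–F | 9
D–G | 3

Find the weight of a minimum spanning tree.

Grow the tree from B using Prim:
Step 1: cheapest edge leaving the tree is B–H (9); add H.
Step 2: cheapest edge leaving the tree is C–H (7); add C.
Step 3: cheapest edge leaving the tree is A–C (5); add A.
Step 4: cheapest edge leaving the tree is A–E (2); add E.
Step 5: cheapest edge leaving the tree is C–G (5); add G.
Step 6: cheapest edge leaving the tree is D–G (3); add D.
Step 7: cheapest edge leaving the tree is C–F (9); add F.
MST edges: B–H, C–H, A–C, A–E, C–G, D–G, C–F; total weight 9+7+5+2+5+3+9 = 40.

40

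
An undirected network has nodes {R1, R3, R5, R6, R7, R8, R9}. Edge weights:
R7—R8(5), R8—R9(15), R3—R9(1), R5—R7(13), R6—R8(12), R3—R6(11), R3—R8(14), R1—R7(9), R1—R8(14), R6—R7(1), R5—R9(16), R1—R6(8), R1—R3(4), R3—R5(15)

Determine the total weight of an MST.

32

Kruskal's algorithm — process edges by increasing weight (ties by edge label):
R3—R9 (1): add. Components now {R5} {R1} {R8} {R7} {R6} {R3,R9}
R6—R7 (1): add. Components now {R5} {R1} {R8} {R6,R7} {R3,R9}
R1—R3 (4): add. Components now {R5} {R1,R3,R9} {R8} {R6,R7}
R7—R8 (5): add. Components now {R5} {R1,R3,R9} {R6,R7,R8}
R1—R6 (8): add. Components now {R5} {R1,R3,R6,R7,R8,R9}
R1—R7 (9): skip — R1 and R7 already connected.
R3—R6 (11): skip — R6 and R3 already connected.
R6—R8 (12): skip — R8 and R6 already connected.
R5—R7 (13): add. Components now {R1,R3,R5,R6,R7,R8,R9}
MST edges: R3—R9, R6—R7, R1—R3, R7—R8, R1—R6, R5—R7; total weight 1+1+4+5+8+13 = 32.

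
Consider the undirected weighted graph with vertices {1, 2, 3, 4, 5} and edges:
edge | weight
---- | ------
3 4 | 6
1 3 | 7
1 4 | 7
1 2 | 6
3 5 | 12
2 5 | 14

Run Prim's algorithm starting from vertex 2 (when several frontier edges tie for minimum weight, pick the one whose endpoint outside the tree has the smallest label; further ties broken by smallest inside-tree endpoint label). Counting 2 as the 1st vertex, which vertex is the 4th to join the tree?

Prim's algorithm from 2:
Step 1: cheapest edge leaving the tree is 1 2 (6); add 1.
Step 2: cheapest edge leaving the tree is 1 3 (7); add 3.
Step 3: cheapest edge leaving the tree is 3 4 (6); add 4.
Step 4: cheapest edge leaving the tree is 3 5 (12); add 5.
Vertex order: 2, 1, 3, 4, 5. The 4th vertex is 4.

4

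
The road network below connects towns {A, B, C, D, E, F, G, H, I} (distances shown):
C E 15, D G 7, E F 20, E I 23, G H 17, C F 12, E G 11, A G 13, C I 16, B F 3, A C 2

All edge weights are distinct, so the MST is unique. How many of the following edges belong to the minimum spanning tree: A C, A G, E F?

2

Sort edges by weight, then run Kruskal:
A C (2): add — endpoints in different components.
B F (3): add — endpoints in different components.
D G (7): add — endpoints in different components.
E G (11): add — endpoints in different components.
C F (12): add — endpoints in different components.
A G (13): add — endpoints in different components.
C E (15): skip — C and E already connected.
C I (16): add — endpoints in different components.
G H (17): add — endpoints in different components.
MST edge set: {A C, B F, D G, E G, C F, A G, C I, G H}.
Of the listed edges, {A C, A G} are in the MST → 2.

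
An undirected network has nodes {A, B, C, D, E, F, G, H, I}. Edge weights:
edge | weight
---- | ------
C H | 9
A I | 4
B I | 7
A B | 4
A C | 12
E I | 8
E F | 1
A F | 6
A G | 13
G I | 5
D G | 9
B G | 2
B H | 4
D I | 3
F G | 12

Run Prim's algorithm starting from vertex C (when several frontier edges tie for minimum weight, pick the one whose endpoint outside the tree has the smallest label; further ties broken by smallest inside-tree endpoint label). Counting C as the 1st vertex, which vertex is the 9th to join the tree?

E

Prim, starting at C.
Step 1: cheapest edge leaving the tree is C H (9); add H.
Step 2: cheapest edge leaving the tree is B H (4); add B.
Step 3: cheapest edge leaving the tree is B G (2); add G.
Step 4: cheapest edge leaving the tree is A B (4); add A.
Step 5: cheapest edge leaving the tree is A I (4); add I.
Step 6: cheapest edge leaving the tree is D I (3); add D.
Step 7: cheapest edge leaving the tree is A F (6); add F.
Step 8: cheapest edge leaving the tree is E F (1); add E.
Vertex order: C, H, B, G, A, I, D, F, E. The 9th vertex is E.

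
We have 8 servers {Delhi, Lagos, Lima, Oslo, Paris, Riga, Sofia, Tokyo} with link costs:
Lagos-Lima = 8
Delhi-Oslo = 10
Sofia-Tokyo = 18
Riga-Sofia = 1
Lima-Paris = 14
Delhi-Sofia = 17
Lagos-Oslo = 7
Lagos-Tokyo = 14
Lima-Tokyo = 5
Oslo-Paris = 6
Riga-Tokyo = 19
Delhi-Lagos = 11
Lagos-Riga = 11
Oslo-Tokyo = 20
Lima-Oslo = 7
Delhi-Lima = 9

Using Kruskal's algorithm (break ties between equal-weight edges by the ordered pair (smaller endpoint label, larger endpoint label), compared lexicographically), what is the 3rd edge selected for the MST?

Oslo-Paris

Kruskal: consider edges lightest-first.
Riga-Sofia (1): add — endpoints in different components.
Lima-Tokyo (5): add — endpoints in different components.
Oslo-Paris (6): add — endpoints in different components.
Lagos-Oslo (7): add — endpoints in different components.
Lima-Oslo (7): add — endpoints in different components.
Lagos-Lima (8): skip — Lima and Lagos already connected.
Delhi-Lima (9): add — endpoints in different components.
Delhi-Oslo (10): skip — Oslo and Delhi already connected.
Delhi-Lagos (11): skip — Lagos and Delhi already connected.
Lagos-Riga (11): add — endpoints in different components.
The 3rd edge added is Oslo-Paris.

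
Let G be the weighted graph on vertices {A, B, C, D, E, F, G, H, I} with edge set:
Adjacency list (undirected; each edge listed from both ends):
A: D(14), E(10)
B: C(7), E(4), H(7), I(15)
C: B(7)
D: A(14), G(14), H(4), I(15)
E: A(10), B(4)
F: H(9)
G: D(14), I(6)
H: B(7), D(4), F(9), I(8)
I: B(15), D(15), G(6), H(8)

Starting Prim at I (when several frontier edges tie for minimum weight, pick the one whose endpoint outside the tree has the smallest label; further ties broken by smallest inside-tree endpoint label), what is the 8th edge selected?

Grow the tree from I using Prim:
Step 1: frontier [G—I 6, H—I 8, B—I 15, D—I 15] → take G—I (6); add G.
Step 2: frontier [D—G 14, H—I 8, B—I 15, D—I 15] → take H—I (8); add H.
Step 3: frontier [D—G 14, D—H 4, B—H 7, F—H 9, B—I 15, D—I 15] → take D—H (4); add D.
Step 4: frontier [A—D 14, B—H 7, F—H 9, B—I 15] → take B—H (7); add B.
Step 5: frontier [B—E 4, B—C 7, A—D 14, F—H 9] → take B—E (4); add E.
Step 6: frontier [B—C 7, A—D 14, A—E 10, F—H 9] → take B—C (7); add C.
Step 7: frontier [A—D 14, A—E 10, F—H 9] → take F—H (9); add F.
Step 8: frontier [A—D 14, A—E 10] → take A—E (10); add A.
The 8th edge added is A—E.

A-E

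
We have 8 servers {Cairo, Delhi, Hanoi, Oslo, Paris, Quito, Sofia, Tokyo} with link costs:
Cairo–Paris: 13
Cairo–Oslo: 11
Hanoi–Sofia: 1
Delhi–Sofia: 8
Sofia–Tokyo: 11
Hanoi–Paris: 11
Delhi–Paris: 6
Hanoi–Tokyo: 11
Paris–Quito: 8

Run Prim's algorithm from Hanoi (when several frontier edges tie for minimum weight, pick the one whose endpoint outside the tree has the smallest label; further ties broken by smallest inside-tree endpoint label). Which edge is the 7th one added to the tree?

Prim's algorithm from Hanoi:
Step 1: frontier [Hanoi–Sofia 1, Hanoi–Paris 11, Hanoi–Tokyo 11] → take Hanoi–Sofia (1); add Sofia.
Step 2: frontier [Hanoi–Paris 11, Hanoi–Tokyo 11, Delhi–Sofia 8, Sofia–Tokyo 11] → take Delhi–Sofia (8); add Delhi.
Step 3: frontier [Delhi–Paris 6, Hanoi–Paris 11, Hanoi–Tokyo 11, Sofia–Tokyo 11] → take Delhi–Paris (6); add Paris.
Step 4: frontier [Hanoi–Tokyo 11, Paris–Quito 8, Cairo–Paris 13, Sofia–Tokyo 11] → take Paris–Quito (8); add Quito.
Step 5: frontier [Hanoi–Tokyo 11, Cairo–Paris 13, Sofia–Tokyo 11] → take Hanoi–Tokyo (11); add Tokyo.
Step 6: frontier [Cairo–Paris 13] → take Cairo–Paris (13); add Cairo.
Step 7: frontier [Cairo–Oslo 11] → take Cairo–Oslo (11); add Oslo.
The 7th edge added is Cairo–Oslo.

Cairo-Oslo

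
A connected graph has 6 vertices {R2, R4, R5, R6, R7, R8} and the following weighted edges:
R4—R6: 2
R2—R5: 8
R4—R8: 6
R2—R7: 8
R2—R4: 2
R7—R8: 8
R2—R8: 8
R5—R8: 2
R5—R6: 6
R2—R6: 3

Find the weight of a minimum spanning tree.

20

Grow the tree from R7 using Prim:
Step 1: frontier [R2—R7 8, R7—R8 8] → take R2—R7 (8); add R2.
Step 2: frontier [R2—R4 2, R2—R6 3, R2—R5 8, R2—R8 8, R7—R8 8] → take R2—R4 (2); add R4.
Step 3: frontier [R2—R6 3, R2—R5 8, R2—R8 8, R4—R6 2, R4—R8 6, R7—R8 8] → take R4—R6 (2); add R6.
Step 4: frontier [R2—R5 8, R2—R8 8, R4—R8 6, R5—R6 6, R7—R8 8] → take R5—R6 (6); add R5.
Step 5: frontier [R2—R8 8, R4—R8 6, R5—R8 2, R7—R8 8] → take R5—R8 (2); add R8.
MST edges: R2—R7, R2—R4, R4—R6, R5—R6, R5—R8; total weight 8+2+2+6+2 = 20.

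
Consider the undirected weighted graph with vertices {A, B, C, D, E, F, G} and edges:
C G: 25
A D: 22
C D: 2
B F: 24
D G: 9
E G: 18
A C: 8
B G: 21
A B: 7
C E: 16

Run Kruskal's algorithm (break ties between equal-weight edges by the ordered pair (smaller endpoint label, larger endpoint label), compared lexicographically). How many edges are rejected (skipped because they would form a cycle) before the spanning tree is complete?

3

Kruskal's algorithm — process edges by increasing weight (ties by edge label):
C D (2): add. Components now {A} {B} {C,D} {E} {F} {G}
A B (7): add. Components now {A,B} {C,D} {E} {F} {G}
A C (8): add. Components now {A,B,C,D} {E} {F} {G}
D G (9): add. Components now {A,B,C,D,G} {E} {F}
C E (16): add. Components now {A,B,C,D,E,G} {F}
E G (18): skip — E and G already connected.
B G (21): skip — B and G already connected.
A D (22): skip — A and D already connected.
B F (24): add. Components now {A,B,C,D,E,F,G}
Edges rejected before the tree was complete: 3.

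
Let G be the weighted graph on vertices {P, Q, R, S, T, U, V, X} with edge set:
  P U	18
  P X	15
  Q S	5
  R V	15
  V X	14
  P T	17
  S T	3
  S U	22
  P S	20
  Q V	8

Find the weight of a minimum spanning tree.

Grow the tree from T using Prim:
Step 1: cheapest edge leaving the tree is S T (3); add S.
Step 2: cheapest edge leaving the tree is Q S (5); add Q.
Step 3: cheapest edge leaving the tree is Q V (8); add V.
Step 4: cheapest edge leaving the tree is V X (14); add X.
Step 5: cheapest edge leaving the tree is P X (15); add P.
Step 6: cheapest edge leaving the tree is R V (15); add R.
Step 7: cheapest edge leaving the tree is P U (18); add U.
MST edges: S T, Q S, Q V, V X, P X, R V, P U; total weight 3+5+8+14+15+15+18 = 78.

78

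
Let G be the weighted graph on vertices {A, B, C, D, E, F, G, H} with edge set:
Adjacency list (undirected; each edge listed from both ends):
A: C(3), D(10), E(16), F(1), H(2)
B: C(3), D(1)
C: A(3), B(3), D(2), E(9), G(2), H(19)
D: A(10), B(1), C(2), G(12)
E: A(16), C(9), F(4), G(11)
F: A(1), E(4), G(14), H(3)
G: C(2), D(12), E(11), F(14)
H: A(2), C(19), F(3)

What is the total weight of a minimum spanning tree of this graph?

15

Kruskal's algorithm — process edges by increasing weight (ties by edge label):
A F (1): add — endpoints in different components.
B D (1): add — endpoints in different components.
A H (2): add — endpoints in different components.
C D (2): add — endpoints in different components.
C G (2): add — endpoints in different components.
A C (3): add — endpoints in different components.
B C (3): skip — B and C already connected.
F H (3): skip — F and H already connected.
E F (4): add — endpoints in different components.
MST edges: A F, B D, A H, C D, C G, A C, E F; total weight 1+1+2+2+2+3+4 = 15.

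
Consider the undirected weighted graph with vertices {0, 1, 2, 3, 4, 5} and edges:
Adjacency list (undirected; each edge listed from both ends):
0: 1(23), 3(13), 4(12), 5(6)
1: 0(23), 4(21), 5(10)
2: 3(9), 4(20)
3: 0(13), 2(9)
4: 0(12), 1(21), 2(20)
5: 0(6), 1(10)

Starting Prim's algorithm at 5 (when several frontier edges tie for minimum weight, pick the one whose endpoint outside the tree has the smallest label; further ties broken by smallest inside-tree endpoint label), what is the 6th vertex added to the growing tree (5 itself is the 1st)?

2

Prim's algorithm from 5:
Step 1: cheapest edge leaving the tree is 0-5 (6); add 0.
Step 2: cheapest edge leaving the tree is 1-5 (10); add 1.
Step 3: cheapest edge leaving the tree is 0-4 (12); add 4.
Step 4: cheapest edge leaving the tree is 0-3 (13); add 3.
Step 5: cheapest edge leaving the tree is 2-3 (9); add 2.
Vertex order: 5, 0, 1, 4, 3, 2. The 6th vertex is 2.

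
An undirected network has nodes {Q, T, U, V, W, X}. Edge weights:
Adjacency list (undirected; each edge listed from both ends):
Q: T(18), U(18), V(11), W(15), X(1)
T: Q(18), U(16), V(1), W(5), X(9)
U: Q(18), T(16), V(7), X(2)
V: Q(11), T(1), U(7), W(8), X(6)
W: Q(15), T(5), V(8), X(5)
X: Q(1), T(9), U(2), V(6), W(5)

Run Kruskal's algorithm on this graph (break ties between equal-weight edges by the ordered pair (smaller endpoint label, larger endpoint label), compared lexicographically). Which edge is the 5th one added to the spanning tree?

W-X

Kruskal: consider edges lightest-first.
Q X (1): add — endpoints in different components.
T V (1): add — endpoints in different components.
U X (2): add — endpoints in different components.
T W (5): add — endpoints in different components.
W X (5): add — endpoints in different components.
The 5th edge added is W X.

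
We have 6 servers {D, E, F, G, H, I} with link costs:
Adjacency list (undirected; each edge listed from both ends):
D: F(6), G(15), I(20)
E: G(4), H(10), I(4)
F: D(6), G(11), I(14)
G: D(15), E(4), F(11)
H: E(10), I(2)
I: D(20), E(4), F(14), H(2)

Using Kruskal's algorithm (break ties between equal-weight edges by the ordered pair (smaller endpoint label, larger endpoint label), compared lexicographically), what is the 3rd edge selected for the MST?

Kruskal: consider edges lightest-first.
H I (2): add. Components now {D} {E} {F} {G} {H,I}
E G (4): add. Components now {D} {E,G} {F} {H,I}
E I (4): add. Components now {D} {E,G,H,I} {F}
D F (6): add. Components now {D,F} {E,G,H,I}
E H (10): skip — E and H already connected.
F G (11): add. Components now {D,E,F,G,H,I}
The 3rd edge added is E I.

E-I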